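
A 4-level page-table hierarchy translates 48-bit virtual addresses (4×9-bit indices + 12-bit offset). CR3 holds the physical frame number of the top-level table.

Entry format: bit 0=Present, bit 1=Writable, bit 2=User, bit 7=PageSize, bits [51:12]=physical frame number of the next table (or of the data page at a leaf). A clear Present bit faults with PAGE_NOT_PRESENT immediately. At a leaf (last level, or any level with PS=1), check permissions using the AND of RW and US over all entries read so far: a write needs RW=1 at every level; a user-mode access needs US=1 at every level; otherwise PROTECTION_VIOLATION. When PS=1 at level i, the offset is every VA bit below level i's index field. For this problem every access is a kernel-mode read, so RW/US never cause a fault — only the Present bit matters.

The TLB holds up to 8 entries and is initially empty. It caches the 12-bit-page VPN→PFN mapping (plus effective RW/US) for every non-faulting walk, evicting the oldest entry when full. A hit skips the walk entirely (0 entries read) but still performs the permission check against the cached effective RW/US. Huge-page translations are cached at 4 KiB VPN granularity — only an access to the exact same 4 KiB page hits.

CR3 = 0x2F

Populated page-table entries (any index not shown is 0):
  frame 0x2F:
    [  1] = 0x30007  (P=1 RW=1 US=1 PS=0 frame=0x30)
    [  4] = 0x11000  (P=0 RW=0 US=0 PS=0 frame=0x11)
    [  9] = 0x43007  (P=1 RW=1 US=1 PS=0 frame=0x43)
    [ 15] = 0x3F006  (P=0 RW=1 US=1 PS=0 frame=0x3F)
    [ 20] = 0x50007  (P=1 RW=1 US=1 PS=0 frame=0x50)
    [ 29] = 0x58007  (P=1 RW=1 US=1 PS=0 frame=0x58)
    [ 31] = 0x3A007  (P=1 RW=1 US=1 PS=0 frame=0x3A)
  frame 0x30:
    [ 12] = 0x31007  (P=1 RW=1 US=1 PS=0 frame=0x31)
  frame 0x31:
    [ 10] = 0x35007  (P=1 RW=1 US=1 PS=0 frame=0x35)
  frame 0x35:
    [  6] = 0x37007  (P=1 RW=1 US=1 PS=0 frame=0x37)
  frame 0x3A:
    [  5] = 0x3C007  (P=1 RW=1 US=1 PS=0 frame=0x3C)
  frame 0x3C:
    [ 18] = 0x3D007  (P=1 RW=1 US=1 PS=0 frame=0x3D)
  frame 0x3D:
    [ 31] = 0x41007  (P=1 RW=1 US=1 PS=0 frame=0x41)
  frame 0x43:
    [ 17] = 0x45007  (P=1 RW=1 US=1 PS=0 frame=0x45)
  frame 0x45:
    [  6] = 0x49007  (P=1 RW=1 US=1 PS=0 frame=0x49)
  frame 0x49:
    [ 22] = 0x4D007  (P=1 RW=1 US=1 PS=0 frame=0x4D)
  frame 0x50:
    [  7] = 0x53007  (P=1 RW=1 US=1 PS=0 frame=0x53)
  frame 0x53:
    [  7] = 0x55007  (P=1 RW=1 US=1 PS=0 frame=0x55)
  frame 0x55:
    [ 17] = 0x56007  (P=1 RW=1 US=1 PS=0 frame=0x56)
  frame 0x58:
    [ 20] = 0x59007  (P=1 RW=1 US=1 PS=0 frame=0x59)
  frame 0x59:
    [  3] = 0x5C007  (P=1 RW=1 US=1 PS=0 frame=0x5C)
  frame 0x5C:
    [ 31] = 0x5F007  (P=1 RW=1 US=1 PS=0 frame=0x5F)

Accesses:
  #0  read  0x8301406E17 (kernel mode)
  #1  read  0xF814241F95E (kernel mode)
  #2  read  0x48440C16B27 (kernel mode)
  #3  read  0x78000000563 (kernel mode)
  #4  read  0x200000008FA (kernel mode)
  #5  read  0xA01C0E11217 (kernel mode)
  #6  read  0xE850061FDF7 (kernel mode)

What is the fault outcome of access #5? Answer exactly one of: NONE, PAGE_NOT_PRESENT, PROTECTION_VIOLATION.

Per-access translation:
#0 VA=0x8301406E17 (r,kernel):
  L0: frame=0x2F idx=1 entry=0x30007 [P=1 RW=1 US=1 PS=0]
  L1: frame=0x30 idx=12 entry=0x31007 [P=1 RW=1 US=1 PS=0]
  L2: frame=0x31 idx=10 entry=0x35007 [P=1 RW=1 US=1 PS=0]
  L3: frame=0x35 idx=6 entry=0x37007 [P=1 RW=1 US=1 PS=0]
  ✓ 0x37E17  — 4 lookups
#1 VA=0xF814241F95E (r,kernel):
  L0: frame=0x2F idx=31 entry=0x3A007 [P=1 RW=1 US=1 PS=0]
  L1: frame=0x3A idx=5 entry=0x3C007 [P=1 RW=1 US=1 PS=0]
  L2: frame=0x3C idx=18 entry=0x3D007 [P=1 RW=1 US=1 PS=0]
  L3: frame=0x3D idx=31 entry=0x41007 [P=1 RW=1 US=1 PS=0]
  ✓ 0x4195E  — 4 lookups
#2 VA=0x48440C16B27 (r,kernel):
  L0: frame=0x2F idx=9 entry=0x43007 [P=1 RW=1 US=1 PS=0]
  L1: frame=0x43 idx=17 entry=0x45007 [P=1 RW=1 US=1 PS=0]
  L2: frame=0x45 idx=6 entry=0x49007 [P=1 RW=1 US=1 PS=0]
  L3: frame=0x49 idx=22 entry=0x4D007 [P=1 RW=1 US=1 PS=0]
  ✓ 0x4DB27  — 4 lookups
#3 VA=0x78000000563 (r,kernel):
  L0: frame=0x2F idx=15 entry=0x3F006 [P=0 RW=1 US=1 PS=0]
  ⇒ fault: PAGE_NOT_PRESENT  — 1 lookups
#4 VA=0x200000008FA (r,kernel):
  L0: frame=0x2F idx=4 entry=0x11000 [P=0 RW=0 US=0 PS=0]
  ⇒ fault: PAGE_NOT_PRESENT  — 1 lookups
#5 VA=0xA01C0E11217 (r,kernel):
  L0: frame=0x2F idx=20 entry=0x50007 [P=1 RW=1 US=1 PS=0]
  L1: frame=0x50 idx=7 entry=0x53007 [P=1 RW=1 US=1 PS=0]
  L2: frame=0x53 idx=7 entry=0x55007 [P=1 RW=1 US=1 PS=0]
  L3: frame=0x55 idx=17 entry=0x56007 [P=1 RW=1 US=1 PS=0]
  ✓ 0x56217  — 4 lookups
#6 VA=0xE850061FDF7 (r,kernel):
  L0: frame=0x2F idx=29 entry=0x58007 [P=1 RW=1 US=1 PS=0]
  L1: frame=0x58 idx=20 entry=0x59007 [P=1 RW=1 US=1 PS=0]
  L2: frame=0x59 idx=3 entry=0x5C007 [P=1 RW=1 US=1 PS=0]
  L3: frame=0x5C idx=31 entry=0x5F007 [P=1 RW=1 US=1 PS=0]
  ✓ 0x5FDF7  — 4 lookups

Access #5 fault: NONE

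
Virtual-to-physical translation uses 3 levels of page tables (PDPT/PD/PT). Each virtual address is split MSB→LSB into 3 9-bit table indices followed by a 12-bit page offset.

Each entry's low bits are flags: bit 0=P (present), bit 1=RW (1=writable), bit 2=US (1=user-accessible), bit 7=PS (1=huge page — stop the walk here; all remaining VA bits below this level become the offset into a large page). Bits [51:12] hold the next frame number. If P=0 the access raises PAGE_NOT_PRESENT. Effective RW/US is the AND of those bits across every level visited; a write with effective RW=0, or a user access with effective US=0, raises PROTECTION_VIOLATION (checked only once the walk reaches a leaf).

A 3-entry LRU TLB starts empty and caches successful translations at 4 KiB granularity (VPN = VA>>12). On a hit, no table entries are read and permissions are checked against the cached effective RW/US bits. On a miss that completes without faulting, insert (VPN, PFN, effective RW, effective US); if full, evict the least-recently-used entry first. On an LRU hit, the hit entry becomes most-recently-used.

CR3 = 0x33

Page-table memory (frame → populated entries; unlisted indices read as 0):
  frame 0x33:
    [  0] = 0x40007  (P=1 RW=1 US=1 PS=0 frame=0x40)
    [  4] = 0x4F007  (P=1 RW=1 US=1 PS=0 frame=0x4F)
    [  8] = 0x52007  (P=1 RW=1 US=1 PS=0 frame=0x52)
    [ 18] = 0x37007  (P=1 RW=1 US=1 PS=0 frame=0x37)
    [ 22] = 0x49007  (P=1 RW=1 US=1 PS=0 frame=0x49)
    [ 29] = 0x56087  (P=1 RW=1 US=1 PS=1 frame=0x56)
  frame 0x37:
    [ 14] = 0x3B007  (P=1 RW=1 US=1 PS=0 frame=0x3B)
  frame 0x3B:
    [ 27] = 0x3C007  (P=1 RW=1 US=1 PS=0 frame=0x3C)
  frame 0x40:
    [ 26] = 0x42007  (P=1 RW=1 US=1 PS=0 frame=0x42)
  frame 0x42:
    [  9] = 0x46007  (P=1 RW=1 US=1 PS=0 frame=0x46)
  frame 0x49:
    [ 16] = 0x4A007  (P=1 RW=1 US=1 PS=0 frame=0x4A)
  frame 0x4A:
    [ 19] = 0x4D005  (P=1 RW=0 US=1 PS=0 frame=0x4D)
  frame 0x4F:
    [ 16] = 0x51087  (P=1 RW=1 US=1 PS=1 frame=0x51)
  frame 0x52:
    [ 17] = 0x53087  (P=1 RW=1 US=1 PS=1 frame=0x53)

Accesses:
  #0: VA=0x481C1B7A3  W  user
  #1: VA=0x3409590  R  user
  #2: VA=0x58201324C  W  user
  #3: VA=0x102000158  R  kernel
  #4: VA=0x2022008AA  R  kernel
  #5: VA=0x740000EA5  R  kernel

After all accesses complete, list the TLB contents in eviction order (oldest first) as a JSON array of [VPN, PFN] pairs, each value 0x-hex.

Walk each access:
#0 VA=0x481C1B7A3 (w,user):
  L0: frame=0x33 idx=18 entry=0x37007 [P=1 RW=1 US=1 PS=0]
  L1: frame=0x37 idx=14 entry=0x3B007 [P=1 RW=1 US=1 PS=0]
  L2: frame=0x3B idx=27 entry=0x3C007 [P=1 RW=1 US=1 PS=0]
  ✓ 0x3C7A3  — 3 lookups
#1 VA=0x3409590 (r,user):
  L0: frame=0x33 idx=0 entry=0x40007 [P=1 RW=1 US=1 PS=0]
  L1: frame=0x40 idx=26 entry=0x42007 [P=1 RW=1 US=1 PS=0]
  L2: frame=0x42 idx=9 entry=0x46007 [P=1 RW=1 US=1 PS=0]
  ✓ 0x46590  — 3 lookups
#2 VA=0x58201324C (w,user):
  L0: frame=0x33 idx=22 entry=0x49007 [P=1 RW=1 US=1 PS=0]
  L1: frame=0x49 idx=16 entry=0x4A007 [P=1 RW=1 US=1 PS=0]
  L2: frame=0x4A idx=19 entry=0x4D005 [P=1 RW=0 US=1 PS=0]
  ✗ PROTECTION_VIOLATION  [3 reads]
#3 VA=0x102000158 (r,kernel):
  L0: frame=0x33 idx=4 entry=0x4F007 [P=1 RW=1 US=1 PS=0]
  L1: frame=0x4F idx=16 entry=0x51087 [P=1 RW=1 US=1 PS=1]
  ✓ 0x51158 (huge @L1)  — 2 lookups
#4 VA=0x2022008AA (r,kernel):
  L0: frame=0x33 idx=8 entry=0x52007 [P=1 RW=1 US=1 PS=0]
  L1: frame=0x52 idx=17 entry=0x53087 [P=1 RW=1 US=1 PS=1]
  ✓ 0x538AA (huge @L1)  — 2 lookups
#5 VA=0x740000EA5 (r,kernel):
  L0: frame=0x33 idx=29 entry=0x56087 [P=1 RW=1 US=1 PS=1]
  ✓ 0x56EA5 (huge @L0)  — 1 lookups

TLB: [["0x102000", "0x51"], ["0x202200", "0x53"], ["0x740000", "0x56"]]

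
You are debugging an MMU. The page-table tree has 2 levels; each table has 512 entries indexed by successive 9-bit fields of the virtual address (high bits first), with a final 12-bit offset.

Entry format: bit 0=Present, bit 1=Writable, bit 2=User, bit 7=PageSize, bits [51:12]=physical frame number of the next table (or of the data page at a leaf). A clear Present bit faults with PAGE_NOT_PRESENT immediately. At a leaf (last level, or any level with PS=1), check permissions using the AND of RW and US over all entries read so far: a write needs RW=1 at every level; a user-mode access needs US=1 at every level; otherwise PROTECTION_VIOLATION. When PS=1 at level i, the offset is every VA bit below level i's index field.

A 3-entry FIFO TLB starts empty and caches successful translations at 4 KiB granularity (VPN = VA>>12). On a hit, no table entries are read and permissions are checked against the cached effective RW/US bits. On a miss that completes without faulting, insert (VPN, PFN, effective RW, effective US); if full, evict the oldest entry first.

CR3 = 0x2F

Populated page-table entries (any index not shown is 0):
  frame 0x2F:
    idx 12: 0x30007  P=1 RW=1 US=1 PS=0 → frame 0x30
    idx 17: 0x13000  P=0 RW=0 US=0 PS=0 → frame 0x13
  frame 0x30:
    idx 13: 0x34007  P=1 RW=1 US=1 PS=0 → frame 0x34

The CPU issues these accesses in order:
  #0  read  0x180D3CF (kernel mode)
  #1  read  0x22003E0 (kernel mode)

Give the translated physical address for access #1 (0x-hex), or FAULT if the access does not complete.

Trace:
#0 VA=0x180D3CF (r,kernel):
  L0: frame=0x2F idx=12 entry=0x30007 [P=1 RW=1 US=1 PS=0]
  L1: frame=0x30 idx=13 entry=0x34007 [P=1 RW=1 US=1 PS=0]
  ⇒ phys 0x343CF  [2 reads]
#1 VA=0x22003E0 (r,kernel):
  L0: frame=0x2F idx=17 entry=0x13000 [P=0 RW=0 US=0 PS=0]
  → PAGE_NOT_PRESENT  (1 entries read)

Access #1 PA: FAULT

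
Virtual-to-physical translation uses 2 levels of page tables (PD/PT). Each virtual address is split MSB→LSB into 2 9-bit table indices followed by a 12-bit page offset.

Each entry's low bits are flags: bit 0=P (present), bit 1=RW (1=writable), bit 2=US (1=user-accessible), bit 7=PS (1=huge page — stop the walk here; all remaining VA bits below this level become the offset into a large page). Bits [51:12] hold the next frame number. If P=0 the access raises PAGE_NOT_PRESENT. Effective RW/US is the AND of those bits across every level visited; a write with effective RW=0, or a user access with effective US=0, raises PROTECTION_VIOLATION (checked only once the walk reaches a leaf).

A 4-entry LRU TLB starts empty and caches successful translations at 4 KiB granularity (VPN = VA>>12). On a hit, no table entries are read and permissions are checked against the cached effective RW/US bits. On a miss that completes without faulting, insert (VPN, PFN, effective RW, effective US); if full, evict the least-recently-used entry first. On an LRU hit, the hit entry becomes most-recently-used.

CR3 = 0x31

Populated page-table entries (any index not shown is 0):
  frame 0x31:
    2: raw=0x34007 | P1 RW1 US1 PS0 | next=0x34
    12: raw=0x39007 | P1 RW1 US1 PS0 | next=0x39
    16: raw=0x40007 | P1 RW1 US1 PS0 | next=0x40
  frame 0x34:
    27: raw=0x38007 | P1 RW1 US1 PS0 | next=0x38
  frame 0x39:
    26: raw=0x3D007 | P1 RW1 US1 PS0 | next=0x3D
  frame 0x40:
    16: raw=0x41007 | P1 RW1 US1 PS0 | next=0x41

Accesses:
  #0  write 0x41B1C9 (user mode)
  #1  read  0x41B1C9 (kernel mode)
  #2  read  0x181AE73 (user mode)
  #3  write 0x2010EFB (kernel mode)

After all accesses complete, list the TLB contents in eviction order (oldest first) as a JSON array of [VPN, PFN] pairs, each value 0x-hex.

Per-access translation:
#0 VA=0x41B1C9 (w,user):
  [0] read 0x31 idx=2: raw=0x34007 flags P=1 W=1 U=1 S=0
  [1] read 0x34 idx=27: raw=0x38007 flags P=1 W=1 U=1 S=0
  → PA=0x381C9  (2 entries read)
#1 VA=0x41B1C9 (r,kernel):
  TLB hit vpn=0x41B → PA=0x381C9
#2 VA=0x181AE73 (r,user):
  [0] read 0x31 idx=12: raw=0x39007 flags P=1 W=1 U=1 S=0
  [1] read 0x39 idx=26: raw=0x3D007 flags P=1 W=1 U=1 S=0
  → PA=0x3DE73  (2 entries read)
#3 VA=0x2010EFB (w,kernel):
  [0] read 0x31 idx=16: raw=0x40007 flags P=1 W=1 U=1 S=0
  [1] read 0x40 idx=16: raw=0x41007 flags P=1 W=1 U=1 S=0
  → PA=0x41EFB  (2 entries read)

TLB: [["0x41B", "0x38"], ["0x181A", "0x3D"], ["0x2010", "0x41"]]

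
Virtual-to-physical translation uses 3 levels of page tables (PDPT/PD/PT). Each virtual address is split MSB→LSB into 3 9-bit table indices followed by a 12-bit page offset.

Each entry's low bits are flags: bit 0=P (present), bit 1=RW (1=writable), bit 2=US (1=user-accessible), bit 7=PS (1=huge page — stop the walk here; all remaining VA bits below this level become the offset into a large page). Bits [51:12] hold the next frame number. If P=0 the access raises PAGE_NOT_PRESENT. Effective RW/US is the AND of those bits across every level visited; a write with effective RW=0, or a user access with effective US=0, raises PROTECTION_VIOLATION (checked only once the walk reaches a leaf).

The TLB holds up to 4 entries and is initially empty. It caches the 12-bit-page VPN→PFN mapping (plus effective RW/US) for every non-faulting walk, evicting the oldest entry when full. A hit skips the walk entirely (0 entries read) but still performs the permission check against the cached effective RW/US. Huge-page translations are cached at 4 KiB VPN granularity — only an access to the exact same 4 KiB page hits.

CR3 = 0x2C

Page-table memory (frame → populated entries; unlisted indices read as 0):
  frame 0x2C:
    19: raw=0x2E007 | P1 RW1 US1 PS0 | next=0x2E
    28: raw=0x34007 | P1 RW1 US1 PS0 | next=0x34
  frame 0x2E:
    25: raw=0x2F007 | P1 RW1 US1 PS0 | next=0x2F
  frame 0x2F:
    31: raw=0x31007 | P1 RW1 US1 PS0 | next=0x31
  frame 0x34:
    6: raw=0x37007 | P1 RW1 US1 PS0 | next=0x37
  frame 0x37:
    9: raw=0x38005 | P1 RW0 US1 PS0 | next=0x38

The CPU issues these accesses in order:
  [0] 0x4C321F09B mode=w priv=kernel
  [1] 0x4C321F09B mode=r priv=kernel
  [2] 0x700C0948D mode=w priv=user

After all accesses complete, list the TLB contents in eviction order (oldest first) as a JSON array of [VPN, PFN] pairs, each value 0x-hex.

Walk each access:
#0 VA=0x4C321F09B (w,kernel):
  lvl0: tbl 0x2C, slot 19 ⇒ 0x2E007 (P1/RW1/US1/PS0)
  lvl1: tbl 0x2E, slot 25 ⇒ 0x2F007 (P1/RW1/US1/PS0)
  lvl2: tbl 0x2F, slot 31 ⇒ 0x31007 (P1/RW1/US1/PS0)
  ✓ 0x3109B  — 3 lookups
#1 VA=0x4C321F09B (r,kernel):
  TLB hit vpn=0x4C321F → PA=0x3109B
#2 VA=0x700C0948D (w,user):
  lvl0: tbl 0x2C, slot 28 ⇒ 0x34007 (P1/RW1/US1/PS0)
  lvl1: tbl 0x34, slot 6 ⇒ 0x37007 (P1/RW1/US1/PS0)
  lvl2: tbl 0x37, slot 9 ⇒ 0x38005 (P1/RW0/US1/PS0)
  ✗ PROTECTION_VIOLATION  [3 reads]

TLB: [["0x4C321F", "0x31"]]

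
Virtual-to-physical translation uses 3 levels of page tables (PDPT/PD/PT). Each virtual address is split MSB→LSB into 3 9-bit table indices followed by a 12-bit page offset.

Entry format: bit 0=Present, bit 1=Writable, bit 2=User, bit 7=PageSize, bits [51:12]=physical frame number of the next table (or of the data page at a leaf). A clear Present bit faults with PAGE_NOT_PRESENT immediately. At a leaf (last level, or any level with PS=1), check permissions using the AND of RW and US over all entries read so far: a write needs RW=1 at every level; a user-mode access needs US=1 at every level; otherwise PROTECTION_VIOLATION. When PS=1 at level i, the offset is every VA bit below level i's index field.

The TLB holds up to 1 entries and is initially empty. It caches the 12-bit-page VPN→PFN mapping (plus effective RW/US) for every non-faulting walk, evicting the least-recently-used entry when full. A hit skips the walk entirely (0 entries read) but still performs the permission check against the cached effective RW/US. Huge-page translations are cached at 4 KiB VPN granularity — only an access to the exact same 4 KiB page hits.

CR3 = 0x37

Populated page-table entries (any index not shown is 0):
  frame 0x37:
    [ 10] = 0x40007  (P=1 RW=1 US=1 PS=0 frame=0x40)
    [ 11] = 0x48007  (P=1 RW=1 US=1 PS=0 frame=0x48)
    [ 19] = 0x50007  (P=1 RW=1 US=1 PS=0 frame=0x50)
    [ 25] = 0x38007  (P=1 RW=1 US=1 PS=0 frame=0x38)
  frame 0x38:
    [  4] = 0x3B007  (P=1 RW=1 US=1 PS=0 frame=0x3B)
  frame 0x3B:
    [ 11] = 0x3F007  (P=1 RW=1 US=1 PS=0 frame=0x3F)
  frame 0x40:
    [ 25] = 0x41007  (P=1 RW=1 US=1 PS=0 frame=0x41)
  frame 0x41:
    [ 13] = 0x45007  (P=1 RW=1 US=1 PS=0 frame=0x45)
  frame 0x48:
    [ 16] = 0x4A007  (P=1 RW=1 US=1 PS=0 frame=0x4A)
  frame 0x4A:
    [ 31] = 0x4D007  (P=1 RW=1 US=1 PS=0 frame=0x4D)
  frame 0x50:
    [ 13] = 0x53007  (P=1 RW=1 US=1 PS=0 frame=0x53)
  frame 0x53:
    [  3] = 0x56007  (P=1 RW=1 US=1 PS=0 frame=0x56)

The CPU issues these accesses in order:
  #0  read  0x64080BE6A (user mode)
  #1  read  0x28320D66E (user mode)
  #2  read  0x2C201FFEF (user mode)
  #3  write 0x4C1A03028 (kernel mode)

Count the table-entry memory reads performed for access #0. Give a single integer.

Per-access translation:
#0 VA=0x64080BE6A (r,user):
  L0 @0x37[25] → 0x38007  P=1,RW=1,US=1,PS=0
  L1 @0x38[4] → 0x3B007  P=1,RW=1,US=1,PS=0
  L2 @0x3B[11] → 0x3F007  P=1,RW=1,US=1,PS=0
  ✓ 0x3FE6A  — 3 lookups
#1 VA=0x28320D66E (r,user):
  L0 @0x37[10] → 0x40007  P=1,RW=1,US=1,PS=0
  L1 @0x40[25] → 0x41007  P=1,RW=1,US=1,PS=0
  L2 @0x41[13] → 0x45007  P=1,RW=1,US=1,PS=0
  ✓ 0x4566E  — 3 lookups
#2 VA=0x2C201FFEF (r,user):
  L0 @0x37[11] → 0x48007  P=1,RW=1,US=1,PS=0
  L1 @0x48[16] → 0x4A007  P=1,RW=1,US=1,PS=0
  L2 @0x4A[31] → 0x4D007  P=1,RW=1,US=1,PS=0
  ✓ 0x4DFEF  — 3 lookups
#3 VA=0x4C1A03028 (w,kernel):
  L0 @0x37[19] → 0x50007  P=1,RW=1,US=1,PS=0
  L1 @0x50[13] → 0x53007  P=1,RW=1,US=1,PS=0
  L2 @0x53[3] → 0x56007  P=1,RW=1,US=1,PS=0
  ✓ 0x56028  — 3 lookups

Entries read for #0: 3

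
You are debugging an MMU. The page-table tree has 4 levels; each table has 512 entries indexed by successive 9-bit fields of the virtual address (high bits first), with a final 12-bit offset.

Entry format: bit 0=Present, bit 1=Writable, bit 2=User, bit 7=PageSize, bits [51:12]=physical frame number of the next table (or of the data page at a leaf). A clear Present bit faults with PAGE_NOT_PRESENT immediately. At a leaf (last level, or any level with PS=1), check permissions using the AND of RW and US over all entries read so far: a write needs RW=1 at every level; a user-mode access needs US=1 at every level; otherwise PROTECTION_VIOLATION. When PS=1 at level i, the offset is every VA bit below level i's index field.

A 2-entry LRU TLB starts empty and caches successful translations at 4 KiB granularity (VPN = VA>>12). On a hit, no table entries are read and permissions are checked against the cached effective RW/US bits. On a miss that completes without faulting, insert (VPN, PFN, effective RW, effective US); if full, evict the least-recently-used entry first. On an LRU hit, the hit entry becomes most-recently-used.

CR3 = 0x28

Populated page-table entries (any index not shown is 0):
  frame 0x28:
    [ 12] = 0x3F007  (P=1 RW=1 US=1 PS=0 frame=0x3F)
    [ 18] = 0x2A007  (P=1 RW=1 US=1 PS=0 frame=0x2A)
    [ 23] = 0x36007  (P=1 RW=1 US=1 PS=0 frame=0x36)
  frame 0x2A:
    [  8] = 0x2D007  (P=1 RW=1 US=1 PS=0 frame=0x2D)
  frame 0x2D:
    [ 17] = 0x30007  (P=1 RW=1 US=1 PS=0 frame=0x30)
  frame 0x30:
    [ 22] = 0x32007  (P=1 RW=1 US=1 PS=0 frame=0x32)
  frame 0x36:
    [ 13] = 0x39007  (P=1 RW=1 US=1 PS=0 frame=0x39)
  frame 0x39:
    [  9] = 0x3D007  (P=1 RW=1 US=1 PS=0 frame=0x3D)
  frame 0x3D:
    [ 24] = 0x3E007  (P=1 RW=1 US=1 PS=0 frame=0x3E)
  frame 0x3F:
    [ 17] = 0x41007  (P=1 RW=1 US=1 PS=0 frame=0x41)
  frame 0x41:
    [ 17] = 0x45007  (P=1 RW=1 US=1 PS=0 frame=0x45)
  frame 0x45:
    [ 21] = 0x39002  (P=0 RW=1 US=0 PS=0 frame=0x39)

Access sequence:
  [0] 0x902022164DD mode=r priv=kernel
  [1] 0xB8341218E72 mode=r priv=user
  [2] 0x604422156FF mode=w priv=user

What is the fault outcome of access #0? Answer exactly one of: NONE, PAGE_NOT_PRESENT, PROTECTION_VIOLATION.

Trace:
#0 VA=0x902022164DD (r,kernel):
  [0] read 0x28 idx=18: raw=0x2A007 flags P=1 W=1 U=1 S=0
  [1] read 0x2A idx=8: raw=0x2D007 flags P=1 W=1 U=1 S=0
  [2] read 0x2D idx=17: raw=0x30007 flags P=1 W=1 U=1 S=0
  [3] read 0x30 idx=22: raw=0x32007 flags P=1 W=1 U=1 S=0
  ✓ 0x324DD  — 4 lookups
#1 VA=0xB8341218E72 (r,user):
  [0] read 0x28 idx=23: raw=0x36007 flags P=1 W=1 U=1 S=0
  [1] read 0x36 idx=13: raw=0x39007 flags P=1 W=1 U=1 S=0
  [2] read 0x39 idx=9: raw=0x3D007 flags P=1 W=1 U=1 S=0
  [3] read 0x3D idx=24: raw=0x3E007 flags P=1 W=1 U=1 S=0
  ✓ 0x3EE72  — 4 lookups
#2 VA=0x604422156FF (w,user):
  [0] read 0x28 idx=12: raw=0x3F007 flags P=1 W=1 U=1 S=0
  [1] read 0x3F idx=17: raw=0x41007 flags P=1 W=1 U=1 S=0
  [2] read 0x41 idx=17: raw=0x45007 flags P=1 W=1 U=1 S=0
  [3] read 0x45 idx=21: raw=0x39002 flags P=0 W=1 U=0 S=0
  ⇒ fault: PAGE_NOT_PRESENT  — 4 lookups

Access #0 fault: NONE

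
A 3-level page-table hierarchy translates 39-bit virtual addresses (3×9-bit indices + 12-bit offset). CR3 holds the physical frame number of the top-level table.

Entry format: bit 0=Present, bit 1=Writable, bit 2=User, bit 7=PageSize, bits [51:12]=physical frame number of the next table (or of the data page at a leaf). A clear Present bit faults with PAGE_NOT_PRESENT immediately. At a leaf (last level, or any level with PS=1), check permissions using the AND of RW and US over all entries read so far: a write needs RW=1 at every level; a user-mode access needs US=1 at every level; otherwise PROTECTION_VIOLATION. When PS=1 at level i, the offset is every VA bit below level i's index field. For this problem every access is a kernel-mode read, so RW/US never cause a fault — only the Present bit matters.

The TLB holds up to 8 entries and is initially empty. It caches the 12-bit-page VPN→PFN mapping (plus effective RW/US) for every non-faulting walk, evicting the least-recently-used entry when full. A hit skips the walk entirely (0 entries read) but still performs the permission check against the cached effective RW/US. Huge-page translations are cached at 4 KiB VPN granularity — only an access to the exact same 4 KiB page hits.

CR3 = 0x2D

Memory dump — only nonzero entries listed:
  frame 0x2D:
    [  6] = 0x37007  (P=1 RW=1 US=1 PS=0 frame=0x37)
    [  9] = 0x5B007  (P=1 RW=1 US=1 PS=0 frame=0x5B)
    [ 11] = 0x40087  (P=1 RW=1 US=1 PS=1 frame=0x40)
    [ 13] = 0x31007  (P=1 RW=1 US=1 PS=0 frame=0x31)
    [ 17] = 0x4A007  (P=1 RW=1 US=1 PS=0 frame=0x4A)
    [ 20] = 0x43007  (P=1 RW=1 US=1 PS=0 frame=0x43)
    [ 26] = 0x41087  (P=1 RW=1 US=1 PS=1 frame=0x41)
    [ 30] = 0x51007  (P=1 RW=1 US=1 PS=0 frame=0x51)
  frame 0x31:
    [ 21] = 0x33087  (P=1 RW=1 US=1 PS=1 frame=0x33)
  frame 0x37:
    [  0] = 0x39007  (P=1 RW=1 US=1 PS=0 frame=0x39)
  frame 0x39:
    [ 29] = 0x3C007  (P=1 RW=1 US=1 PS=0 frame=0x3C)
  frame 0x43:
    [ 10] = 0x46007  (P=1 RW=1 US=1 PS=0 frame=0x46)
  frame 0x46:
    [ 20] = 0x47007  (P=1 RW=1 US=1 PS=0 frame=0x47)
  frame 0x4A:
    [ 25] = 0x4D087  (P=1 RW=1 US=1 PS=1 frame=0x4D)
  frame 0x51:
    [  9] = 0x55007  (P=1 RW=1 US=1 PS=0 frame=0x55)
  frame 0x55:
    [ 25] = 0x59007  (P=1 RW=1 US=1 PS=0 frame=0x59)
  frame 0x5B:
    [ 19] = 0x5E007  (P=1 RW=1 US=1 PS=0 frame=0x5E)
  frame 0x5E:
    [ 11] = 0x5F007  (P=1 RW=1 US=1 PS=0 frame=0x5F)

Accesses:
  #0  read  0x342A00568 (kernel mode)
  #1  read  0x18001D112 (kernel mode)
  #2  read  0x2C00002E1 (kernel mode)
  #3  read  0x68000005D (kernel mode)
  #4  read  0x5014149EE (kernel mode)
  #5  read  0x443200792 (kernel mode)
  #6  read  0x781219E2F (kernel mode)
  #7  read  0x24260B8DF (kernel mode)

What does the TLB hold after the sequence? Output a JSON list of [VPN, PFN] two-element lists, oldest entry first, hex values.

Walk each access:
#0 VA=0x342A00568 (r,kernel):
  L0: frame=0x2D idx=13 entry=0x31007 [P=1 RW=1 US=1 PS=0]
  L1: frame=0x31 idx=21 entry=0x33087 [P=1 RW=1 US=1 PS=1]
  ✓ 0x33568 (huge @L1)  — 2 lookups
#1 VA=0x18001D112 (r,kernel):
  L0: frame=0x2D idx=6 entry=0x37007 [P=1 RW=1 US=1 PS=0]
  L1: frame=0x37 idx=0 entry=0x39007 [P=1 RW=1 US=1 PS=0]
  L2: frame=0x39 idx=29 entry=0x3C007 [P=1 RW=1 US=1 PS=0]
  ✓ 0x3C112  — 3 lookups
#2 VA=0x2C00002E1 (r,kernel):
  L0: frame=0x2D idx=11 entry=0x40087 [P=1 RW=1 US=1 PS=1]
  ✓ 0x402E1 (huge @L0)  — 1 lookups
#3 VA=0x68000005D (r,kernel):
  L0: frame=0x2D idx=26 entry=0x41087 [P=1 RW=1 US=1 PS=1]
  ✓ 0x4105D (huge @L0)  — 1 lookups
#4 VA=0x5014149EE (r,kernel):
  L0: frame=0x2D idx=20 entry=0x43007 [P=1 RW=1 US=1 PS=0]
  L1: frame=0x43 idx=10 entry=0x46007 [P=1 RW=1 US=1 PS=0]
  L2: frame=0x46 idx=20 entry=0x47007 [P=1 RW=1 US=1 PS=0]
  ✓ 0x479EE  — 3 lookups
#5 VA=0x443200792 (r,kernel):
  L0: frame=0x2D idx=17 entry=0x4A007 [P=1 RW=1 US=1 PS=0]
  L1: frame=0x4A idx=25 entry=0x4D087 [P=1 RW=1 US=1 PS=1]
  ✓ 0x4D792 (huge @L1)  — 2 lookups
#6 VA=0x781219E2F (r,kernel):
  L0: frame=0x2D idx=30 entry=0x51007 [P=1 RW=1 US=1 PS=0]
  L1: frame=0x51 idx=9 entry=0x55007 [P=1 RW=1 US=1 PS=0]
  L2: frame=0x55 idx=25 entry=0x59007 [P=1 RW=1 US=1 PS=0]
  ✓ 0x59E2F  — 3 lookups
#7 VA=0x24260B8DF (r,kernel):
  L0: frame=0x2D idx=9 entry=0x5B007 [P=1 RW=1 US=1 PS=0]
  L1: frame=0x5B idx=19 entry=0x5E007 [P=1 RW=1 US=1 PS=0]
  L2: frame=0x5E idx=11 entry=0x5F007 [P=1 RW=1 US=1 PS=0]
  ✓ 0x5F8DF  — 3 lookups

TLB: [["0x342A00", "0x33"], ["0x18001D", "0x3C"], ["0x2C0000", "0x40"], ["0x680000", "0x41"], ["0x501414", "0x47"], ["0x443200", "0x4D"], ["0x781219", "0x59"], ["0x24260B", "0x5F"]]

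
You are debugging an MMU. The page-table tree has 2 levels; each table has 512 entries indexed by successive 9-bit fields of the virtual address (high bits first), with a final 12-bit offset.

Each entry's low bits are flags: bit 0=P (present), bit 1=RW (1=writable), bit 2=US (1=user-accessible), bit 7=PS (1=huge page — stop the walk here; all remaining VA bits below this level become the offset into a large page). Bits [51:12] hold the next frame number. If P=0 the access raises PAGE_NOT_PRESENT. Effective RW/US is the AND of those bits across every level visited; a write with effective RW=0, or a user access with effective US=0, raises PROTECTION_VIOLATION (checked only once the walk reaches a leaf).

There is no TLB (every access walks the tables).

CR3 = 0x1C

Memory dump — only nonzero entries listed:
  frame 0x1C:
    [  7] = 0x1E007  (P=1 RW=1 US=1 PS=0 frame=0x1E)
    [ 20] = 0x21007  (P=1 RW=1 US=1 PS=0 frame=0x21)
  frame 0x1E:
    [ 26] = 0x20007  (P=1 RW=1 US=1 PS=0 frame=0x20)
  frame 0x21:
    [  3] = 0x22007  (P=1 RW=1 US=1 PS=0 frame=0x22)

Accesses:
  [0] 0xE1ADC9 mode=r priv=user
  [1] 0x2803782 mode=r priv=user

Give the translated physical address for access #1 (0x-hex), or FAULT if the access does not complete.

Per-access translation:
#0 VA=0xE1ADC9 (r,user):
  L0: frame=0x1C idx=7 entry=0x1E007 [P=1 RW=1 US=1 PS=0]
  L1: frame=0x1E idx=26 entry=0x20007 [P=1 RW=1 US=1 PS=0]
  → PA=0x20DC9  (2 entries read)
#1 VA=0x2803782 (r,user):
  L0: frame=0x1C idx=20 entry=0x21007 [P=1 RW=1 US=1 PS=0]
  L1: frame=0x21 idx=3 entry=0x22007 [P=1 RW=1 US=1 PS=0]
  → PA=0x22782  (2 entries read)

Access #1 PA: 0x22782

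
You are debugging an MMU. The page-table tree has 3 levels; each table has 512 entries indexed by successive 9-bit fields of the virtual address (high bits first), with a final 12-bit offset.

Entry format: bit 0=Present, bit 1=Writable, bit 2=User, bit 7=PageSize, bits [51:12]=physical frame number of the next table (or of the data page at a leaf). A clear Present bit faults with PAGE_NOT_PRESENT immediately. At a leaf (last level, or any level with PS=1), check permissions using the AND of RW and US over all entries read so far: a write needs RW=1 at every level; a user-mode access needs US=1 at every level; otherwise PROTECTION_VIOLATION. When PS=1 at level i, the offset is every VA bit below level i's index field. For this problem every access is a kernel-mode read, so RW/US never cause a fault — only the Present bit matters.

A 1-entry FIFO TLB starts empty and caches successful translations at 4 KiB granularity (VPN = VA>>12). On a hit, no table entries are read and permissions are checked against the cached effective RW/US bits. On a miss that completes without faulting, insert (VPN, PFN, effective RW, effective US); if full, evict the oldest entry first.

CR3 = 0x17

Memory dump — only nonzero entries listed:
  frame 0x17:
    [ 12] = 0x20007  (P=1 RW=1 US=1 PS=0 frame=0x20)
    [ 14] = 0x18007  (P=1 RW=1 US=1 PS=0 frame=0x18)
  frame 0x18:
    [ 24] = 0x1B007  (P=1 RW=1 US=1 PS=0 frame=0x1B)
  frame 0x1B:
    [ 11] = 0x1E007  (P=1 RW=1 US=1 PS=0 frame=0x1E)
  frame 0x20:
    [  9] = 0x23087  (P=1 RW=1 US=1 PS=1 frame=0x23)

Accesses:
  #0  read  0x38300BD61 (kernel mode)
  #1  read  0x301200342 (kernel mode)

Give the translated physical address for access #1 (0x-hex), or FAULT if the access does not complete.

Per-access translation:
#0 VA=0x38300BD61 (r,kernel):
  L0: frame=0x17 idx=14 entry=0x18007 [P=1 RW=1 US=1 PS=0]
  L1: frame=0x18 idx=24 entry=0x1B007 [P=1 RW=1 US=1 PS=0]
  L2: frame=0x1B idx=11 entry=0x1E007 [P=1 RW=1 US=1 PS=0]
  ⇒ phys 0x1ED61  [3 reads]
#1 VA=0x301200342 (r,kernel):
  L0: frame=0x17 idx=12 entry=0x20007 [P=1 RW=1 US=1 PS=0]
  L1: frame=0x20 idx=9 entry=0x23087 [P=1 RW=1 US=1 PS=1]
  ⇒ phys 0x23342 (huge @L1)  [2 reads]

Access #1 PA: 0x23342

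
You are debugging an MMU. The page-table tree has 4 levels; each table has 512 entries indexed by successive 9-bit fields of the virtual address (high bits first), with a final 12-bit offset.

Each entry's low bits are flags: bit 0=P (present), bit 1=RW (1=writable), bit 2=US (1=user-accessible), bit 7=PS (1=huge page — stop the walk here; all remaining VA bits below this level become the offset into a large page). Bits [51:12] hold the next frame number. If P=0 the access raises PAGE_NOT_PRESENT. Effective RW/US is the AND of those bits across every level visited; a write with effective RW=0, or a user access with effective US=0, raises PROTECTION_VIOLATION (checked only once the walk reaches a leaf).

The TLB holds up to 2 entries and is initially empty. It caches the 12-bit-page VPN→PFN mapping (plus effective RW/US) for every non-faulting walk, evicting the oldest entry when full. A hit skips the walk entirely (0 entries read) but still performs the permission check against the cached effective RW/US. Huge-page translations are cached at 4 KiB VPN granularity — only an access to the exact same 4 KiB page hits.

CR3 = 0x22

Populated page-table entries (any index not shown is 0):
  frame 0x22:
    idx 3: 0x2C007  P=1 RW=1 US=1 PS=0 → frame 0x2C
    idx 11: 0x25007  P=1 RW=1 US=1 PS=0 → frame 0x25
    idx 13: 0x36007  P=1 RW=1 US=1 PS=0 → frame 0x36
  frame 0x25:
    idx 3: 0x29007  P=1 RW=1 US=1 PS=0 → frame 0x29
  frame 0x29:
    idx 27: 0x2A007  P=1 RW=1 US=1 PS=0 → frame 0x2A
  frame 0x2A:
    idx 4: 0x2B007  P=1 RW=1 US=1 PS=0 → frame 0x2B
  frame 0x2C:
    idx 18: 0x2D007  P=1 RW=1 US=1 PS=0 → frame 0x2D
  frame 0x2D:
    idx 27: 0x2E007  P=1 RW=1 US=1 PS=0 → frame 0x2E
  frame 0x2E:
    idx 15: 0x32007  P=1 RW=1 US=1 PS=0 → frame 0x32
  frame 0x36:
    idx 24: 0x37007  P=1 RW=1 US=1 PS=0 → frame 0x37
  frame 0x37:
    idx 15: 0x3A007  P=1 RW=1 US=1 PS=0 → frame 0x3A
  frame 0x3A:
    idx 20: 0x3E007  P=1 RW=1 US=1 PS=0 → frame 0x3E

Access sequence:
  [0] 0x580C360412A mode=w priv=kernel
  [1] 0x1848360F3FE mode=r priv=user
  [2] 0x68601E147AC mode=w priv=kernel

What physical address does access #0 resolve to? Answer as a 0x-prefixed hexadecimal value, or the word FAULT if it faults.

Walk each access:
#0 VA=0x580C360412A (w,kernel):
  L0: frame=0x22 idx=11 entry=0x25007 [P=1 RW=1 US=1 PS=0]
  L1: frame=0x25 idx=3 entry=0x29007 [P=1 RW=1 US=1 PS=0]
  L2: frame=0x29 idx=27 entry=0x2A007 [P=1 RW=1 US=1 PS=0]
  L3: frame=0x2A idx=4 entry=0x2B007 [P=1 RW=1 US=1 PS=0]
  → PA=0x2B12A  (4 entries read)
#1 VA=0x1848360F3FE (r,user):
  L0: frame=0x22 idx=3 entry=0x2C007 [P=1 RW=1 US=1 PS=0]
  L1: frame=0x2C idx=18 entry=0x2D007 [P=1 RW=1 US=1 PS=0]
  L2: frame=0x2D idx=27 entry=0x2E007 [P=1 RW=1 US=1 PS=0]
  L3: frame=0x2E idx=15 entry=0x32007 [P=1 RW=1 US=1 PS=0]
  → PA=0x323FE  (4 entries read)
#2 VA=0x68601E147AC (w,kernel):
  L0: frame=0x22 idx=13 entry=0x36007 [P=1 RW=1 US=1 PS=0]
  L1: frame=0x36 idx=24 entry=0x37007 [P=1 RW=1 US=1 PS=0]
  L2: frame=0x37 idx=15 entry=0x3A007 [P=1 RW=1 US=1 PS=0]
  L3: frame=0x3A idx=20 entry=0x3E007 [P=1 RW=1 US=1 PS=0]
  → PA=0x3E7AC  (4 entries read)

Access #0 PA: 0x2B12A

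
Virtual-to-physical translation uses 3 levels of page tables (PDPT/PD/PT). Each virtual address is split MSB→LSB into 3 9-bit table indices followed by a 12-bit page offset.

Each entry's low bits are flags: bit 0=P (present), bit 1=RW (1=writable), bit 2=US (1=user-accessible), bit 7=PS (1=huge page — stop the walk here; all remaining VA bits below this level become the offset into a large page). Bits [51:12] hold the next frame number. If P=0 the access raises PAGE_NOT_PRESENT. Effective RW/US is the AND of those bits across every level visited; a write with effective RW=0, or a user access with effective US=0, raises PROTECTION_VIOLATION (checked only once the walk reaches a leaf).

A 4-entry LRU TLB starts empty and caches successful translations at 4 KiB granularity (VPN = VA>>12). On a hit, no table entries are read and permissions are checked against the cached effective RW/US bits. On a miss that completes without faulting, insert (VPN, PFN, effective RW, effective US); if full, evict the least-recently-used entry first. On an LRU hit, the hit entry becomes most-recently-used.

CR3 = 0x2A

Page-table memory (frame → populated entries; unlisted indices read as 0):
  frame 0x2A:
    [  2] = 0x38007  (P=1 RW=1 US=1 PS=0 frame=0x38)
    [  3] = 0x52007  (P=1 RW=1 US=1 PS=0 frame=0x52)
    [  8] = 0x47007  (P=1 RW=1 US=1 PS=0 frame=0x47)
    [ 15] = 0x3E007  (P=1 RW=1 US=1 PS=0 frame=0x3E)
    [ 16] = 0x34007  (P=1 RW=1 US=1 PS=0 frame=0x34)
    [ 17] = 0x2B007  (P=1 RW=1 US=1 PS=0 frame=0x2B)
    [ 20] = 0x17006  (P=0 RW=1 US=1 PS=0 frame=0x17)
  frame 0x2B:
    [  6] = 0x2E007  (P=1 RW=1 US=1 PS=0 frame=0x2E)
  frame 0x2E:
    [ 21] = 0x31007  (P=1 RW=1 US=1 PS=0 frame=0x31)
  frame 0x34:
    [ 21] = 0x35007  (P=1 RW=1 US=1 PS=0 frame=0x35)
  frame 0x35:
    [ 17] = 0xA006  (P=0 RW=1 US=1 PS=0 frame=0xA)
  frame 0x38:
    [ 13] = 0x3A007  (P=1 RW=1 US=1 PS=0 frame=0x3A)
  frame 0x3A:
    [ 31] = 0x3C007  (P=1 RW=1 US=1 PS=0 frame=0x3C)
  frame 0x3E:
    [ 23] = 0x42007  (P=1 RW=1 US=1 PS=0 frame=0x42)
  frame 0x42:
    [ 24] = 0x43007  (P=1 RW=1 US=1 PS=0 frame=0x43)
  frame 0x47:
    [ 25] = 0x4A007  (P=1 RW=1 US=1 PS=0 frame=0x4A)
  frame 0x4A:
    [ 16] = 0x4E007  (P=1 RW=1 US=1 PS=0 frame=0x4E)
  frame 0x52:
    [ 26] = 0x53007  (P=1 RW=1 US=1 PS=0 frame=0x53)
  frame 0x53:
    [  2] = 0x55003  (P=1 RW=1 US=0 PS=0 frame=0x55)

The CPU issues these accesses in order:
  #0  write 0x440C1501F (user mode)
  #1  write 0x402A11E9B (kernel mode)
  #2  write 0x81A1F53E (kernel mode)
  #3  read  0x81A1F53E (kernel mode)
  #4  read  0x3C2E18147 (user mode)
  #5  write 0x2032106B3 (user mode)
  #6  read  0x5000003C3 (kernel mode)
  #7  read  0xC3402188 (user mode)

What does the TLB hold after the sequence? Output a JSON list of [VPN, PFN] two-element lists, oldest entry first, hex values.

Walk each access:
#0 VA=0x440C1501F (w,user):
  lvl0: tbl 0x2A, slot 17 ⇒ 0x2B007 (P1/RW1/US1/PS0)
  lvl1: tbl 0x2B, slot 6 ⇒ 0x2E007 (P1/RW1/US1/PS0)
  lvl2: tbl 0x2E, slot 21 ⇒ 0x31007 (P1/RW1/US1/PS0)
  ⇒ phys 0x3101F  [3 reads]
#1 VA=0x402A11E9B (w,kernel):
  lvl0: tbl 0x2A, slot 16 ⇒ 0x34007 (P1/RW1/US1/PS0)
  lvl1: tbl 0x34, slot 21 ⇒ 0x35007 (P1/RW1/US1/PS0)
  lvl2: tbl 0x35, slot 17 ⇒ 0xA006 (P0/RW1/US1/PS0)
  → PAGE_NOT_PRESENT  (3 entries read)
#2 VA=0x81A1F53E (w,kernel):
  lvl0: tbl 0x2A, slot 2 ⇒ 0x38007 (P1/RW1/US1/PS0)
  lvl1: tbl 0x38, slot 13 ⇒ 0x3A007 (P1/RW1/US1/PS0)
  lvl2: tbl 0x3A, slot 31 ⇒ 0x3C007 (P1/RW1/US1/PS0)
  ⇒ phys 0x3C53E  [3 reads]
#3 VA=0x81A1F53E (r,kernel):
  TLB hit vpn=0x81A1F → PA=0x3C53E
#4 VA=0x3C2E18147 (r,user):
  lvl0: tbl 0x2A, slot 15 ⇒ 0x3E007 (P1/RW1/US1/PS0)
  lvl1: tbl 0x3E, slot 23 ⇒ 0x42007 (P1/RW1/US1/PS0)
  lvl2: tbl 0x42, slot 24 ⇒ 0x43007 (P1/RW1/US1/PS0)
  ⇒ phys 0x43147  [3 reads]
#5 VA=0x2032106B3 (w,user):
  lvl0: tbl 0x2A, slot 8 ⇒ 0x47007 (P1/RW1/US1/PS0)
  lvl1: tbl 0x47, slot 25 ⇒ 0x4A007 (P1/RW1/US1/PS0)
  lvl2: tbl 0x4A, slot 16 ⇒ 0x4E007 (P1/RW1/US1/PS0)
  ⇒ phys 0x4E6B3  [3 reads]
#6 VA=0x5000003C3 (r,kernel):
  lvl0: tbl 0x2A, slot 20 ⇒ 0x17006 (P0/RW1/US1/PS0)
  → PAGE_NOT_PRESENT  (1 entries read)
#7 VA=0xC3402188 (r,user):
  lvl0: tbl 0x2A, slot 3 ⇒ 0x52007 (P1/RW1/US1/PS0)
  lvl1: tbl 0x52, slot 26 ⇒ 0x53007 (P1/RW1/US1/PS0)
  lvl2: tbl 0x53, slot 2 ⇒ 0x55003 (P1/RW1/US0/PS0)
  → PROTECTION_VIOLATION  (3 entries read)

TLB: [["0x440C15", "0x31"], ["0x81A1F", "0x3C"], ["0x3C2E18", "0x43"], ["0x203210", "0x4E"]]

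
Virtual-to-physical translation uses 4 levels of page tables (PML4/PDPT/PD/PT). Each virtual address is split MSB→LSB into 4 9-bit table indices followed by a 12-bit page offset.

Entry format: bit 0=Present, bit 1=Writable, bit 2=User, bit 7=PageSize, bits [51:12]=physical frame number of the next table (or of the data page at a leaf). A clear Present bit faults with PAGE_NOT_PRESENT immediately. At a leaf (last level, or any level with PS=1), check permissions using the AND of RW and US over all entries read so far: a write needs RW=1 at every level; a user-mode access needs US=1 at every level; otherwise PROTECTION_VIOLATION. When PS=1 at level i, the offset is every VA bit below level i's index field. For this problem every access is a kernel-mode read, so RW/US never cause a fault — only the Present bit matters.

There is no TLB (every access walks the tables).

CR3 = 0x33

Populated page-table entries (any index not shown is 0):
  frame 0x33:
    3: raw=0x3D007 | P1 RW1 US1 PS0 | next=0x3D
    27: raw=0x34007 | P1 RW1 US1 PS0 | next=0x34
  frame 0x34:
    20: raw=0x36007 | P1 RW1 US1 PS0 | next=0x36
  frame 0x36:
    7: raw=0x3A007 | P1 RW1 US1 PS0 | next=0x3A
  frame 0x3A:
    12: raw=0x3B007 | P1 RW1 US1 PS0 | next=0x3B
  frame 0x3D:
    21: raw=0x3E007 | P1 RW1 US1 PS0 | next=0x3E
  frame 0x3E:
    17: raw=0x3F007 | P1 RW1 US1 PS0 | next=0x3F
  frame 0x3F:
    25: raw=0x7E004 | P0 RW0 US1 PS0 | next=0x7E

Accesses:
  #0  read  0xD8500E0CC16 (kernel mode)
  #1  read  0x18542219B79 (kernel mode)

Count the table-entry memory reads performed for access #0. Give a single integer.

Per-access translation:
#0 VA=0xD8500E0CC16 (r,kernel):
  L0: frame=0x33 idx=27 entry=0x34007 [P=1 RW=1 US=1 PS=0]
  L1: frame=0x34 idx=20 entry=0x36007 [P=1 RW=1 US=1 PS=0]
  L2: frame=0x36 idx=7 entry=0x3A007 [P=1 RW=1 US=1 PS=0]
  L3: frame=0x3A idx=12 entry=0x3B007 [P=1 RW=1 US=1 PS=0]
  ⇒ phys 0x3BC16  [4 reads]
#1 VA=0x18542219B79 (r,kernel):
  L0: frame=0x33 idx=3 entry=0x3D007 [P=1 RW=1 US=1 PS=0]
  L1: frame=0x3D idx=21 entry=0x3E007 [P=1 RW=1 US=1 PS=0]
  L2: frame=0x3E idx=17 entry=0x3F007 [P=1 RW=1 US=1 PS=0]
  L3: frame=0x3F idx=25 entry=0x7E004 [P=0 RW=0 US=1 PS=0]
  ✗ PAGE_NOT_PRESENT  [4 reads]

Entries read for #0: 4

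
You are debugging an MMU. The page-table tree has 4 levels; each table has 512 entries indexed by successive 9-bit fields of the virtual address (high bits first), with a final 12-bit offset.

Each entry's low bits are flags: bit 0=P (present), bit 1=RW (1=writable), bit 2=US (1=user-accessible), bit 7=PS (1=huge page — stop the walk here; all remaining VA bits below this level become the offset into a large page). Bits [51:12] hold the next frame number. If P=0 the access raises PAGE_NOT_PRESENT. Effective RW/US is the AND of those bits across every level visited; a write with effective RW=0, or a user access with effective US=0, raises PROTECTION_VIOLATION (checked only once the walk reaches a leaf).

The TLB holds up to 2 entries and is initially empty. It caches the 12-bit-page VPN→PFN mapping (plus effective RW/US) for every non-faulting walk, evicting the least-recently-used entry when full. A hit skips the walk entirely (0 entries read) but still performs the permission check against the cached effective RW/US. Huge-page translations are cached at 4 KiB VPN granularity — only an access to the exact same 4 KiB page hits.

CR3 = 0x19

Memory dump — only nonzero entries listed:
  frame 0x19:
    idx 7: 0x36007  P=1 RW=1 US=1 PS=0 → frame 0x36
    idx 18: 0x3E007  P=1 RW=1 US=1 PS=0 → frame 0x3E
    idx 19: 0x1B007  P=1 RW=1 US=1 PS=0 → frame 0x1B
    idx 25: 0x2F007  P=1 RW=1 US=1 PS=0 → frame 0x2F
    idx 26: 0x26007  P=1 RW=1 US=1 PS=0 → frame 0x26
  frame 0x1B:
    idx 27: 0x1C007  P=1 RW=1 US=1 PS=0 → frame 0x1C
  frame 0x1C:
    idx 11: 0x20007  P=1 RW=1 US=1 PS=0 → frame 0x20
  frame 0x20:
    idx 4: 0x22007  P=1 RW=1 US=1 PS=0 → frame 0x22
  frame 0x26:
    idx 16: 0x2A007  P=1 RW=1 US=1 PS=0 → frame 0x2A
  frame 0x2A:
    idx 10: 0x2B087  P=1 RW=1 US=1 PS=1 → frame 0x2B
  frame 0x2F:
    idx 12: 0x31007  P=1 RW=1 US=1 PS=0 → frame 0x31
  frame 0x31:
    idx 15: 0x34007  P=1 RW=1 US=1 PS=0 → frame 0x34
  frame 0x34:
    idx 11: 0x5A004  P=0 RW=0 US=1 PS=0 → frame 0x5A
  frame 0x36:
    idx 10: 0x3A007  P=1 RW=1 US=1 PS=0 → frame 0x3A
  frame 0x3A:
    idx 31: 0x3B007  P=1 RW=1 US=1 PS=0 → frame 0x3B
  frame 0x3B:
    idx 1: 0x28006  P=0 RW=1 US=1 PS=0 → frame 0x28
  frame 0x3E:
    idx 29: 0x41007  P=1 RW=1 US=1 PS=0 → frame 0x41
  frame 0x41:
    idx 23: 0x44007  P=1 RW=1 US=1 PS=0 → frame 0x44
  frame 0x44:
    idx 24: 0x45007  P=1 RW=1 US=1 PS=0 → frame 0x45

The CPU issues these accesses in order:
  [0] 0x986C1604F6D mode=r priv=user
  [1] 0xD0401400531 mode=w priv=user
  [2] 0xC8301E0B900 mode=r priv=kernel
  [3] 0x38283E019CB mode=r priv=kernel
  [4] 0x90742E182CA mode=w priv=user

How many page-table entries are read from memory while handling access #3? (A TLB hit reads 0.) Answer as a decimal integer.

Trace:
#0 VA=0x986C1604F6D (r,user):
  L0: frame=0x19 idx=19 entry=0x1B007 [P=1 RW=1 US=1 PS=0]
  L1: frame=0x1B idx=27 entry=0x1C007 [P=1 RW=1 US=1 PS=0]
  L2: frame=0x1C idx=11 entry=0x20007 [P=1 RW=1 US=1 PS=0]
  L3: frame=0x20 idx=4 entry=0x22007 [P=1 RW=1 US=1 PS=0]
  ✓ 0x22F6D  — 4 lookups
#1 VA=0xD0401400531 (w,user):
  L0: frame=0x19 idx=26 entry=0x26007 [P=1 RW=1 US=1 PS=0]
  L1: frame=0x26 idx=16 entry=0x2A007 [P=1 RW=1 US=1 PS=0]
  L2: frame=0x2A idx=10 entry=0x2B087 [P=1 RW=1 US=1 PS=1]
  ✓ 0x2B531 (huge @L2)  — 3 lookups
#2 VA=0xC8301E0B900 (r,kernel):
  L0: frame=0x19 idx=25 entry=0x2F007 [P=1 RW=1 US=1 PS=0]
  L1: frame=0x2F idx=12 entry=0x31007 [P=1 RW=1 US=1 PS=0]
  L2: frame=0x31 idx=15 entry=0x34007 [P=1 RW=1 US=1 PS=0]
  L3: frame=0x34 idx=11 entry=0x5A004 [P=0 RW=0 US=1 PS=0]
  ✗ PAGE_NOT_PRESENT  [4 reads]
#3 VA=0x38283E019CB (r,kernel):
  L0: frame=0x19 idx=7 entry=0x36007 [P=1 RW=1 US=1 PS=0]
  L1: frame=0x36 idx=10 entry=0x3A007 [P=1 RW=1 US=1 PS=0]
  L2: frame=0x3A idx=31 entry=0x3B007 [P=1 RW=1 US=1 PS=0]
  L3: frame=0x3B idx=1 entry=0x28006 [P=0 RW=1 US=1 PS=0]
  ✗ PAGE_NOT_PRESENT  [4 reads]
#4 VA=0x90742E182CA (w,user):
  L0: frame=0x19 idx=18 entry=0x3E007 [P=1 RW=1 US=1 PS=0]
  L1: frame=0x3E idx=29 entry=0x41007 [P=1 RW=1 US=1 PS=0]
  L2: frame=0x41 idx=23 entry=0x44007 [P=1 RW=1 US=1 PS=0]
  L3: frame=0x44 idx=24 entry=0x45007 [P=1 RW=1 US=1 PS=0]
  ✓ 0x452CA  — 4 lookups

Entries read for #3: 4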